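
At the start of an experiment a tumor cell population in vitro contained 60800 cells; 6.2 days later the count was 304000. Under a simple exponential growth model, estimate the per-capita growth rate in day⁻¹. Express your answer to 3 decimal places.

0.260 per day

From N(t) = N₀·e^(rt): e^(r·6.2) = 304000/60800 = 5.
r·6.2 = ln(5) = 1.6094, so r = 1.6094/6.2 = 0.25959.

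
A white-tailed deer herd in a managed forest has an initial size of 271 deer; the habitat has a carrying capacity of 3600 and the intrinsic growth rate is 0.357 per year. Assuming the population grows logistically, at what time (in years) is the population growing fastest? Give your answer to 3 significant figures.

Logistic growth is fastest at N = K/2 = 1800.
A = (K − N₀)/N₀ = 12.284. Set K/(1 + A·e^(−rt)) = K/2 → A·e^(−rt) = 1.
e^(−0.357t) = 1/12.284 = 0.0814058, so t = ln(12.284)/0.357 = 2.5083/0.357 = 7.0261.

7.03 years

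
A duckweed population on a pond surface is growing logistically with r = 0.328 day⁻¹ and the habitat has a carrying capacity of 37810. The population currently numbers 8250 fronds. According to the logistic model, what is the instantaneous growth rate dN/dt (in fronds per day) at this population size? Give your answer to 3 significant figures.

dN/dt = rN(1 − N/K) = 0.328 × 8250 × (1 − 8250/37810).
1 − 8250/37810 = 0.7818; dN/dt = 0.328 × 8250 × 0.7818 = 2115.6.

2120 fronds per day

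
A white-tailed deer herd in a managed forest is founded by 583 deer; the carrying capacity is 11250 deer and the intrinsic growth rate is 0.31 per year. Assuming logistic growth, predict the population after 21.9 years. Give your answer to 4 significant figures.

11020 deer

A = (K − N₀)/N₀ = (11250 − 583)/583 = 18.297.
N(t) = K/(1 + A·e^(−rt)) = 11250/(1 + 18.297×e^(−0.31×21.9)).
e^(−6.789) = 0.0011261; denominator = 1 + 18.297×0.0011261 = 1.0206.
N = 11250/1.0206 = 11022.9.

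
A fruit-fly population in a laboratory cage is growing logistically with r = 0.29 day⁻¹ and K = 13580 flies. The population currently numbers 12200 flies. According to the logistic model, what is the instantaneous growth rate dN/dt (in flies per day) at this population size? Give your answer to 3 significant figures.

dN/dt = rN(1 − N/K) = 0.29 × 12200 × (1 − 12200/13580).
1 − 12200/13580 = 0.10162; dN/dt = 0.29 × 12200 × 0.10162 = 359.53.

360 flies per day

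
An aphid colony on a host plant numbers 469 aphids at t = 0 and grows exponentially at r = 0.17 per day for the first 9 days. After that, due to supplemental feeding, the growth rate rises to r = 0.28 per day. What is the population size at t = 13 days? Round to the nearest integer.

6638 aphids

Phase 1: N(9) = 469·e^(0.17×9) = 469·e^1.53 = 2165.92.
Phase 2 runs for 13 − 9 = 4 days at r = 0.28.
N(13) = 2165.92·e^(0.28×4) = 2165.92·e^1.12 = 6638.24.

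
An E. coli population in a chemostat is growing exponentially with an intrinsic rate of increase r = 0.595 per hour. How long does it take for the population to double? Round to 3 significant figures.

Doubling time t_d = ln(2)/r = 0.6931/0.595 = 1.165.

1.16 hours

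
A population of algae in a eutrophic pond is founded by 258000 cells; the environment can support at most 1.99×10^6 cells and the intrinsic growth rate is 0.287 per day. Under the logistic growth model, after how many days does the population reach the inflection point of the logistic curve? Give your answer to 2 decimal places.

6.63 days

Logistic growth is fastest at N = K/2 = 995000.
A = (K − N₀)/N₀ = 6.7132. Set K/(1 + A·e^(−rt)) = K/2 → A·e^(−rt) = 1.
e^(−0.287t) = 1/6.7132 = 0.148961, so t = ln(6.7132)/0.287 = 1.9041/0.287 = 6.6344.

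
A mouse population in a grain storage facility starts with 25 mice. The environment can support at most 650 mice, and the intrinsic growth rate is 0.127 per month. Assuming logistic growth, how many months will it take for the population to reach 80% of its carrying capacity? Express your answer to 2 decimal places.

A = (K − N₀)/N₀ = (650 − 25)/25 = 25.
Solve 650/(1 + 25·e^(−0.127t)) = 520: 1 + 25·e^(−0.127t) = 1.25, so e^(−0.127t) = 0.01.
−0.127·t = ln(0.01) = -4.6052, so t = 4.6052/0.127 = 36.261.

36.26 months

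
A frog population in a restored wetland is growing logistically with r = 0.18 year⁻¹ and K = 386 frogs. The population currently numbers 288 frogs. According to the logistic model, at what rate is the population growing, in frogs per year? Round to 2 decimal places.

dN/dt = rN(1 − N/K) = 0.18 × 288 × (1 − 288/386).
1 − 288/386 = 0.25389; dN/dt = 0.18 × 288 × 0.25389 = 13.161.

13.16 frogs per year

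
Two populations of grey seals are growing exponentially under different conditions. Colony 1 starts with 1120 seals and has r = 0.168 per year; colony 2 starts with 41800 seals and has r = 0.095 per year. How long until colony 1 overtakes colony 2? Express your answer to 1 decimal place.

49.6 years

Set 1120·e^(0.168t) = 41800·e^(0.095t).
e^((0.168 − 0.095)t) = 41800/1120 → e^(0.073·t) = 37.321.
0.073·t = ln(37.321) = 3.6196, so t = 3.6196/0.073 = 49.583.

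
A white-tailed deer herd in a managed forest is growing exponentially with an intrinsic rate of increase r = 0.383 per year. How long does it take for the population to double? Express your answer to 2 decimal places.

1.81 years

Doubling time t_d = ln(2)/r = 0.6931/0.383 = 1.8098.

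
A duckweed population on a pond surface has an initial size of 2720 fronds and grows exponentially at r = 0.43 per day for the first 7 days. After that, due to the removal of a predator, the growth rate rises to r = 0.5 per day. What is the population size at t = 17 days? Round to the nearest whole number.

8189695 fronds

Phase 1: N(7) = 2720·e^(0.43×7) = 2720·e^3.01 = 55181.7.
Phase 2 runs for 17 − 7 = 10 days at r = 0.5.
N(17) = 55181.7·e^(0.5×10) = 55181.7·e^5 = 8.189695×10^6.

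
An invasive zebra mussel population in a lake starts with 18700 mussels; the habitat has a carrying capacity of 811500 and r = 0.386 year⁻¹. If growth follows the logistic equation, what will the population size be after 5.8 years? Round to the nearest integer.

A = (K − N₀)/N₀ = (811500 − 18700)/18700 = 42.396.
N(t) = K/(1 + A·e^(−rt)) = 811500/(1 + 42.396×e^(−0.386×5.8)).
e^(−2.239) = 0.10659; denominator = 1 + 42.396×0.10659 = 5.5188.
N = 811500/5.5188 = 147043.

147043 mussels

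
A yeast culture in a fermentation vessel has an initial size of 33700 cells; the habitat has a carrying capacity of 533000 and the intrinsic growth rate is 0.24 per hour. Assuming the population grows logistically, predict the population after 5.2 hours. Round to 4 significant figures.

101500 cells

A = (K − N₀)/N₀ = (533000 − 33700)/33700 = 14.816.
N(t) = K/(1 + A·e^(−rt)) = 533000/(1 + 14.816×e^(−0.24×5.2)).
e^(−1.248) = 0.28708; denominator = 1 + 14.816×0.28708 = 5.2534.
N = 533000/5.2534 = 101459.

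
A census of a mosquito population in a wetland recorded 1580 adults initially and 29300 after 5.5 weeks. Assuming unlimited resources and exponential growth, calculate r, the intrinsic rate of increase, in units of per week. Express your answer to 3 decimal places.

From N(t) = N₀·e^(rt): e^(r·5.5) = 29300/1580 = 18.544.
r·5.5 = ln(18.544) = 2.9202, so r = 2.9202/5.5 = 0.53094.

0.531 per week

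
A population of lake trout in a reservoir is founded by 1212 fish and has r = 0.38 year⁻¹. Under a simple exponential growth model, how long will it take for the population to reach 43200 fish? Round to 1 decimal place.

9.4 years

Set N₀·e^(rt) = 43200: e^(0.38·t) = 43200/1212 = 35.644.
0.38·t = ln(35.644) = 3.5736, so t = 3.5736/0.38 = 9.4041.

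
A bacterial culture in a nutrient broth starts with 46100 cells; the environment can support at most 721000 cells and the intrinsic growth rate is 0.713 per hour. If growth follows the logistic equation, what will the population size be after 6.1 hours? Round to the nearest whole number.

A = (K − N₀)/N₀ = (721000 − 46100)/46100 = 14.64.
N(t) = K/(1 + A·e^(−rt)) = 721000/(1 + 14.64×e^(−0.713×6.1)).
e^(−4.349) = 0.012916; denominator = 1 + 14.64×0.012916 = 1.1891.
N = 721000/1.1891 = 606348.

606348 cells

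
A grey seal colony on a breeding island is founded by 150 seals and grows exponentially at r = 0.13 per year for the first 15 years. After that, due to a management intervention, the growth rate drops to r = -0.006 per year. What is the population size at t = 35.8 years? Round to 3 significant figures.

931 seals

Phase 1: N(15) = 150·e^(0.13×15) = 150·e^1.95 = 1054.3.
Phase 2 runs for 35.8 − 15 = 20.8 years at r = -0.006.
N(35.8) = 1054.3·e^(-0.006×20.8) = 1054.3·e^-0.1248 = 930.605.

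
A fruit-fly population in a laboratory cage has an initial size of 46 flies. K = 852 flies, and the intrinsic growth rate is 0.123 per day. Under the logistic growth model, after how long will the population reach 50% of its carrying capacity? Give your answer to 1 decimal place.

A = (K − N₀)/N₀ = (852 − 46)/46 = 17.522.
Solve 852/(1 + 17.522·e^(−0.123t)) = 426: 1 + 17.522·e^(−0.123t) = 2, so e^(−0.123t) = 0.057072.
−0.123·t = ln(0.057072) = -2.8634, so t = 2.8634/0.123 = 23.28.

23.3 days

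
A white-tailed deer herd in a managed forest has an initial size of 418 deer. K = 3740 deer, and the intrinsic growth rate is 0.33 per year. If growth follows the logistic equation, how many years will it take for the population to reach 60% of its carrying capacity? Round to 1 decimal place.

7.5 years

A = (K − N₀)/N₀ = (3740 − 418)/418 = 7.9474.
Solve 3740/(1 + 7.9474·e^(−0.33t)) = 2244: 1 + 7.9474·e^(−0.33t) = 1.6667, so e^(−0.33t) = 0.0838852.
−0.33·t = ln(0.0838852) = -2.4783, so t = 2.4783/0.33 = 7.51.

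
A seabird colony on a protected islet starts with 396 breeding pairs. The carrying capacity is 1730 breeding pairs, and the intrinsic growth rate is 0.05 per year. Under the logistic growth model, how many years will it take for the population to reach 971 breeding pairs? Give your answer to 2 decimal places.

29.22 years

A = (K − N₀)/N₀ = (1730 − 396)/396 = 3.3687.
Solve 1730/(1 + 3.3687·e^(−0.05t)) = 971: 1 + 3.3687·e^(−0.05t) = 1.7817, so e^(−0.05t) = 0.232039.
−0.05·t = ln(0.232039) = -1.4608, so t = 1.4608/0.05 = 29.217.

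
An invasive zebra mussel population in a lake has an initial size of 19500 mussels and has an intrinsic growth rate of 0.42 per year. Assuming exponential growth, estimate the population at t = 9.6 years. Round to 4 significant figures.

N(t) = N₀·e^(rt) = 19500 × e^(0.42×9.6) = 19500 × e^4.032.
e^4.032 ≈ 56.374, so N ≈ 19500 × 56.374 = 1.099284×10^6.

1099000 mussels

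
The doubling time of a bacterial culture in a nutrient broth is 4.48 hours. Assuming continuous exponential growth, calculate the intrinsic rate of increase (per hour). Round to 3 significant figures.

r = ln(2)/t_d = 0.6931/4.48 = 0.15472.

0.155 per hour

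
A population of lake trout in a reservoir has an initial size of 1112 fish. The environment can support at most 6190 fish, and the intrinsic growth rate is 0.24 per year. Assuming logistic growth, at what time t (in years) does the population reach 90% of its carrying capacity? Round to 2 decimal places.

15.48 years

A = (K − N₀)/N₀ = (6190 − 1112)/1112 = 4.5665.
Solve 6190/(1 + 4.5665·e^(−0.24t)) = 5571: 1 + 4.5665·e^(−0.24t) = 1.1111, so e^(−0.24t) = 0.0243315.
−0.24·t = ln(0.0243315) = -3.716, so t = 3.716/0.24 = 15.483.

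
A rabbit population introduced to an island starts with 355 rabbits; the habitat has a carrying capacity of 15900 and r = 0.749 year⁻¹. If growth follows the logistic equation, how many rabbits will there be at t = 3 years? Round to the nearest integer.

2825 rabbits

A = (K − N₀)/N₀ = (15900 − 355)/355 = 43.789.
N(t) = K/(1 + A·e^(−rt)) = 15900/(1 + 43.789×e^(−0.749×3)).
e^(−2.247) = 0.10572; denominator = 1 + 43.789×0.10572 = 5.6292.
N = 15900/5.6292 = 2824.58.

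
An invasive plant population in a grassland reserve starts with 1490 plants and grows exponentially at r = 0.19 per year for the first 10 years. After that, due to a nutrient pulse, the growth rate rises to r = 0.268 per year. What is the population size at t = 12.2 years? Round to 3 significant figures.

Phase 1: N(10) = 1490·e^(0.19×10) = 1490·e^1.9 = 9961.98.
Phase 2 runs for 12.2 − 10 = 2.2 years at r = 0.268.
N(12.2) = 9961.98·e^(0.268×2.2) = 9961.98·e^0.5896 = 17964.1.

18000 plants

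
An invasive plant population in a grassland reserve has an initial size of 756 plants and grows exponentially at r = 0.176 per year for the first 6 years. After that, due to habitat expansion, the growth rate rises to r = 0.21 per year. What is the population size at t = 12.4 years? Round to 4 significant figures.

Phase 1: N(6) = 756·e^(0.176×6) = 756·e^1.056 = 2173.39.
Phase 2 runs for 12.4 − 6 = 6.4 years at r = 0.21.
N(12.4) = 2173.39·e^(0.21×6.4) = 2173.39·e^1.344 = 8333.52.

8334 plants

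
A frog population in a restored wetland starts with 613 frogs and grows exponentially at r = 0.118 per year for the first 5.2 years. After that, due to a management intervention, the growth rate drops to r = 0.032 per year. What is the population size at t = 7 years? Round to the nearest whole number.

1199 frogs

Phase 1: N(5.2) = 613·e^(0.118×5.2) = 613·e^0.6136 = 1132.25.
Phase 2 runs for 7 − 5.2 = 1.8 years at r = 0.032.
N(7) = 1132.25·e^(0.032×1.8) = 1132.25·e^0.0576 = 1199.39.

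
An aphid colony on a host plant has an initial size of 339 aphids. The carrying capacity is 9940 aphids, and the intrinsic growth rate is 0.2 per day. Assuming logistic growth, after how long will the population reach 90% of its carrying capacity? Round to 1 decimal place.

27.7 days

A = (K − N₀)/N₀ = (9940 − 339)/339 = 28.322.
Solve 9940/(1 + 28.322·e^(−0.2t)) = 8946: 1 + 28.322·e^(−0.2t) = 1.1111, so e^(−0.2t) = 0.0039232.
−0.2·t = ln(0.0039232) = -5.5408, so t = 5.5408/0.2 = 27.704.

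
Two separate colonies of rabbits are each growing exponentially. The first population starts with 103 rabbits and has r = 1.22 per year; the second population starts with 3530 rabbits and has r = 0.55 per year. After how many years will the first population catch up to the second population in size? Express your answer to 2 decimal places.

Set 103·e^(1.22t) = 3530·e^(0.55t).
e^((1.22 − 0.55)t) = 3530/103 → e^(0.67·t) = 34.272.
0.67·t = ln(34.272) = 3.5343, so t = 3.5343/0.67 = 5.2751.

5.28 years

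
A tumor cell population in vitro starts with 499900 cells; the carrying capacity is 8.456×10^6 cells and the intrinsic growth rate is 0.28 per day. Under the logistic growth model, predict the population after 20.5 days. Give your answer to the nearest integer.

A = (K − N₀)/N₀ = (8.456×10^6 − 499900)/499900 = 15.915.
N(t) = K/(1 + A·e^(−rt)) = 8.456×10^6/(1 + 15.915×e^(−0.28×20.5)).
e^(−5.74) = 0.0032148; denominator = 1 + 15.915×0.0032148 = 1.0512.
N = 8.456×10^6/1.0512 = 8.044413×10^6.

8044413 cells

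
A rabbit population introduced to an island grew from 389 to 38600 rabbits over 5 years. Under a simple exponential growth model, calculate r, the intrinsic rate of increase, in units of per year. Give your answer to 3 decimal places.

0.919 per year

From N(t) = N₀·e^(rt): e^(r·5) = 38600/389 = 99.229.
r·5 = ln(99.229) = 4.5974, so r = 4.5974/5 = 0.91949.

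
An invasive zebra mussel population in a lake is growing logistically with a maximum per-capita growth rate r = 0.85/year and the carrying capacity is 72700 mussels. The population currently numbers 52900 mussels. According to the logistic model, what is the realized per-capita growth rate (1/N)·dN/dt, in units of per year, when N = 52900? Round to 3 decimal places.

(1/N)·dN/dt = r(1 − N/K) = 0.85 × (1 − 52900/72700).
= 0.85 × 0.27235 = 0.2315.

0.231 per year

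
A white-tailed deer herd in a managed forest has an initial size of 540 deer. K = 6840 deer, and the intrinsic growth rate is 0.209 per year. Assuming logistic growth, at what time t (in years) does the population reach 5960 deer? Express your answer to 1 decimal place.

A = (K − N₀)/N₀ = (6840 − 540)/540 = 11.667.
Solve 6840/(1 + 11.667·e^(−0.209t)) = 5960: 1 + 11.667·e^(−0.209t) = 1.1477, so e^(−0.209t) = 0.0126558.
−0.209·t = ln(0.0126558) = -4.3696, so t = 4.3696/0.209 = 20.907.

20.9 years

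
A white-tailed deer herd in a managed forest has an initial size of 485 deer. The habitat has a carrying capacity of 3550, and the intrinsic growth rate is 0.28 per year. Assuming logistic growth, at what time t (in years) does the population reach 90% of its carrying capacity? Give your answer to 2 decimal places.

A = (K − N₀)/N₀ = (3550 − 485)/485 = 6.3196.
Solve 3550/(1 + 6.3196·e^(−0.28t)) = 3195: 1 + 6.3196·e^(−0.28t) = 1.1111, so e^(−0.28t) = 0.017582.
−0.28·t = ln(0.017582) = -4.0409, so t = 4.0409/0.28 = 14.432.

14.43 years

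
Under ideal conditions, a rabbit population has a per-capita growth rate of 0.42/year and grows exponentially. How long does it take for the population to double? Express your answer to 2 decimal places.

1.65 years

Doubling time t_d = ln(2)/r = 0.6931/0.42 = 1.6504.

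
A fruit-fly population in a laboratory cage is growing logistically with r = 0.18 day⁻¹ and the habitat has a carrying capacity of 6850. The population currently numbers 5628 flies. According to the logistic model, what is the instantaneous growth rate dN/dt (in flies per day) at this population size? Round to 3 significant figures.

dN/dt = rN(1 − N/K) = 0.18 × 5628 × (1 − 5628/6850).
1 − 5628/6850 = 0.17839; dN/dt = 0.18 × 5628 × 0.17839 = 180.72.

181 flies per day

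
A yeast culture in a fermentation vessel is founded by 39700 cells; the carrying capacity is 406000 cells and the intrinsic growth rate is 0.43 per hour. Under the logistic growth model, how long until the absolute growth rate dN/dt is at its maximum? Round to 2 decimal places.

5.17 hours

Logistic growth is fastest at N = K/2 = 203000.
A = (K − N₀)/N₀ = 9.2267. Set K/(1 + A·e^(−rt)) = K/2 → A·e^(−rt) = 1.
e^(−0.43t) = 1/9.2267 = 0.108381, so t = ln(9.2267)/0.43 = 2.2221/0.43 = 5.1677.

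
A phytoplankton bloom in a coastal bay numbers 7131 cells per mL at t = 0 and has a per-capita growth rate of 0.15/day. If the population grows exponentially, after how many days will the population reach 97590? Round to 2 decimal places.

17.44 days

Set N₀·e^(rt) = 97590: e^(0.15·t) = 97590/7131 = 13.685.
0.15·t = ln(13.685) = 2.6163, so t = 2.6163/0.15 = 17.442.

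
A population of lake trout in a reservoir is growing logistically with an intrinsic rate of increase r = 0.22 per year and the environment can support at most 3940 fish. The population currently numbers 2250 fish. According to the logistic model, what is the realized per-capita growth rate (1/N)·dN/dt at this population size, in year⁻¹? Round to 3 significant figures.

0.0944 per year

(1/N)·dN/dt = r(1 − N/K) = 0.22 × (1 − 2250/3940).
= 0.22 × 0.42893 = 0.094365.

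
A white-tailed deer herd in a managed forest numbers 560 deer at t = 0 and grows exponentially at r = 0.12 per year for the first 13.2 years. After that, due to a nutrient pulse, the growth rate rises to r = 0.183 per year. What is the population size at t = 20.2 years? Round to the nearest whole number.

9827 deer

Phase 1: N(13.2) = 560·e^(0.12×13.2) = 560·e^1.584 = 2729.67.
Phase 2 runs for 20.2 − 13.2 = 7 years at r = 0.183.
N(20.2) = 2729.67·e^(0.183×7) = 2729.67·e^1.281 = 9827.47.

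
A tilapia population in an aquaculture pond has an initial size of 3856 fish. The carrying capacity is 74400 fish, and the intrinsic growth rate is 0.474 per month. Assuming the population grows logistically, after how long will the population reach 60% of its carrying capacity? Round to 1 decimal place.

7.0 months

A = (K − N₀)/N₀ = (74400 − 3856)/3856 = 18.295.
Solve 74400/(1 + 18.295·e^(−0.474t)) = 44640: 1 + 18.295·e^(−0.474t) = 1.6667, so e^(−0.474t) = 0.0364406.
−0.474·t = ln(0.0364406) = -3.3121, so t = 3.3121/0.474 = 6.9875.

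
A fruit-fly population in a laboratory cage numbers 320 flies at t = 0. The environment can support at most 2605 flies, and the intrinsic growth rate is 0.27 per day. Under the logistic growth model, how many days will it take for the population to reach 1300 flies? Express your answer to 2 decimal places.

7.27 days

A = (K − N₀)/N₀ = (2605 − 320)/320 = 7.1406.
Solve 2605/(1 + 7.1406·e^(−0.27t)) = 1300: 1 + 7.1406·e^(−0.27t) = 2.0038, so e^(−0.27t) = 0.140582.
−0.27·t = ln(0.140582) = -1.962, so t = 1.962/0.27 = 7.2665.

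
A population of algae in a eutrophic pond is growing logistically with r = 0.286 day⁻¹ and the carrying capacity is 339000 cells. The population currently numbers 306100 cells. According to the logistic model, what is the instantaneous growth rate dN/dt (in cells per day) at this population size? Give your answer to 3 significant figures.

dN/dt = rN(1 − N/K) = 0.286 × 306100 × (1 − 306100/339000).
1 − 306100/339000 = 0.09705; dN/dt = 0.286 × 306100 × 0.09705 = 8496.2.

8500 cells per day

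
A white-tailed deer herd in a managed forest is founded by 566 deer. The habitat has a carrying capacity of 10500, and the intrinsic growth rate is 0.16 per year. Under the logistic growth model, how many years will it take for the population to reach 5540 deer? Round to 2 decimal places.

18.60 years

A = (K − N₀)/N₀ = (10500 − 566)/566 = 17.551.
Solve 10500/(1 + 17.551·e^(−0.16t)) = 5540: 1 + 17.551·e^(−0.16t) = 1.8953, so e^(−0.16t) = 0.051011.
−0.16·t = ln(0.051011) = -2.9757, so t = 2.9757/0.16 = 18.598.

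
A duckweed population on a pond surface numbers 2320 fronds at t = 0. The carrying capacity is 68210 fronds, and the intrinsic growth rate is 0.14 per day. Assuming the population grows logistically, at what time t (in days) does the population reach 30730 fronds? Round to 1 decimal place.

A = (K − N₀)/N₀ = (68210 − 2320)/2320 = 28.401.
Solve 68210/(1 + 28.401·e^(−0.14t)) = 30730: 1 + 28.401·e^(−0.14t) = 2.2197, so e^(−0.14t) = 0.0429443.
−0.14·t = ln(0.0429443) = -3.1479, so t = 3.1479/0.14 = 22.485.

22.5 days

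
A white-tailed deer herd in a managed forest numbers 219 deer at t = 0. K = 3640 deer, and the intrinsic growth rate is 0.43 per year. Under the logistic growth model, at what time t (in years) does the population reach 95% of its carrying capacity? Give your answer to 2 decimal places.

A = (K − N₀)/N₀ = (3640 − 219)/219 = 15.621.
Solve 3640/(1 + 15.621·e^(−0.43t)) = 3458: 1 + 15.621·e^(−0.43t) = 1.0526, so e^(−0.43t) = 0.00336928.
−0.43·t = ln(0.00336928) = -5.6931, so t = 5.6931/0.43 = 13.24.

13.24 years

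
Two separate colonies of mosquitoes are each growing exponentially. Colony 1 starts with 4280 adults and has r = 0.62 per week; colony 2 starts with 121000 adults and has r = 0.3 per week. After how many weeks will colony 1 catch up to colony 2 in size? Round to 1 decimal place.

Set 4280·e^(0.62t) = 121000·e^(0.3t).
e^((0.62 − 0.3)t) = 121000/4280 → e^(0.32·t) = 28.271.
0.32·t = ln(28.271) = 3.3418, so t = 3.3418/0.32 = 10.443.

10.4 weeks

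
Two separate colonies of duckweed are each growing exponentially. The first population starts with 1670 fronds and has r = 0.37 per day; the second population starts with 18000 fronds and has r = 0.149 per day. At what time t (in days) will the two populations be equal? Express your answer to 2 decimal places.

10.76 days

Set 1670·e^(0.37t) = 18000·e^(0.149t).
e^((0.37 − 0.149)t) = 18000/1670 → e^(0.221·t) = 10.778.
0.221·t = ln(10.778) = 2.3775, so t = 2.3775/0.221 = 10.758.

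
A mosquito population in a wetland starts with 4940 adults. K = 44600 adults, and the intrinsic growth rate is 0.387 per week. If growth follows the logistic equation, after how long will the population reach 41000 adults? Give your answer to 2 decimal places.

11.67 weeks

A = (K − N₀)/N₀ = (44600 − 4940)/4940 = 8.0283.
Solve 44600/(1 + 8.0283·e^(−0.387t)) = 41000: 1 + 8.0283·e^(−0.387t) = 1.0878, so e^(−0.387t) = 0.0109369.
−0.387·t = ln(0.0109369) = -4.5156, so t = 4.5156/0.387 = 11.668.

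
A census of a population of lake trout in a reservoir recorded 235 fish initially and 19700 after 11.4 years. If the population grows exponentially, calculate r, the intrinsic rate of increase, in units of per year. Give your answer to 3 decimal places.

0.388 per year

From N(t) = N₀·e^(rt): e^(r·11.4) = 19700/235 = 83.83.
r·11.4 = ln(83.83) = 4.4288, so r = 4.4288/11.4 = 0.38849.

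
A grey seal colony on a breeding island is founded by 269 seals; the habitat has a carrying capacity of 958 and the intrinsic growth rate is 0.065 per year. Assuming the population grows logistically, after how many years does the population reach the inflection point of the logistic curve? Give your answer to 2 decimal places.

Logistic growth is fastest at N = K/2 = 479.
A = (K − N₀)/N₀ = 2.5613. Set K/(1 + A·e^(−rt)) = K/2 → A·e^(−rt) = 1.
e^(−0.065t) = 1/2.5613 = 0.390421, so t = ln(2.5613)/0.065 = 0.94053/0.065 = 14.47.

14.47 years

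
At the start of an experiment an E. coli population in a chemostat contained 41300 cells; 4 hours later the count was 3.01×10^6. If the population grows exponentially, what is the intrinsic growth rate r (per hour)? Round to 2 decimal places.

From N(t) = N₀·e^(rt): e^(r·4) = 3.01×10^6/41300 = 72.881.
r·4 = ln(72.881) = 4.2888, so r = 4.2888/4 = 1.0722.

1.07 per hour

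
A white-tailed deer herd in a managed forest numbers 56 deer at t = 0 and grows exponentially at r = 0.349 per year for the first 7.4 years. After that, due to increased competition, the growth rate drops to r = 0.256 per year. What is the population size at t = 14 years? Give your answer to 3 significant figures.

4010 deer

Phase 1: N(7.4) = 56·e^(0.349×7.4) = 56·e^2.583 = 740.964.
Phase 2 runs for 14 − 7.4 = 6.6 years at r = 0.256.
N(14) = 740.964·e^(0.256×6.6) = 740.964·e^1.69 = 4014.03.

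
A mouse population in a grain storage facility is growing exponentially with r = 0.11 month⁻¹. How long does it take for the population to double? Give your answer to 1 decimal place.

Doubling time t_d = ln(2)/r = 0.6931/0.11 = 6.3013.

6.3 months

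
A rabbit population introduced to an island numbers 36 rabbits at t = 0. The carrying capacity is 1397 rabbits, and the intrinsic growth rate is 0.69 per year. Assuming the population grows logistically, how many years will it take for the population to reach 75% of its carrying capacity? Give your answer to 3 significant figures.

6.86 years

A = (K − N₀)/N₀ = (1397 − 36)/36 = 37.806.
Solve 1397/(1 + 37.806·e^(−0.69t)) = 1047.75: 1 + 37.806·e^(−0.69t) = 1.3333, so e^(−0.69t) = 0.00881705.
−0.69·t = ln(0.00881705) = -4.7311, so t = 4.7311/0.69 = 6.8566.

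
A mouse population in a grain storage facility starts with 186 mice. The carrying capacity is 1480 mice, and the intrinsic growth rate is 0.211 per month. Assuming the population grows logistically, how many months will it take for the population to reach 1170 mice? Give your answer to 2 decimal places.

A = (K − N₀)/N₀ = (1480 − 186)/186 = 6.957.
Solve 1480/(1 + 6.957·e^(−0.211t)) = 1170: 1 + 6.957·e^(−0.211t) = 1.265, so e^(−0.211t) = 0.038085.
−0.211·t = ln(0.038085) = -3.2679, so t = 3.2679/0.211 = 15.488.

15.49 months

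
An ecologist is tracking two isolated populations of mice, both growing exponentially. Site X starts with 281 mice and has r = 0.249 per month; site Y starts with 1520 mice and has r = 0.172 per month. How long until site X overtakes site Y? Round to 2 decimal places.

Set 281·e^(0.249t) = 1520·e^(0.172t).
e^((0.249 − 0.172)t) = 1520/281 → e^(0.077·t) = 5.4093.
0.077·t = ln(5.4093) = 1.6881, so t = 1.6881/0.077 = 21.924.

21.92 months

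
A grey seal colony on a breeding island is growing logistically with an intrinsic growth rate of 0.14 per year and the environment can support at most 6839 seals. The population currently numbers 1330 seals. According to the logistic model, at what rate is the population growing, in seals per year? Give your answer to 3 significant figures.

dN/dt = rN(1 − N/K) = 0.14 × 1330 × (1 − 1330/6839).
1 − 1330/6839 = 0.80553; dN/dt = 0.14 × 1330 × 0.80553 = 149.99.

150 seals per year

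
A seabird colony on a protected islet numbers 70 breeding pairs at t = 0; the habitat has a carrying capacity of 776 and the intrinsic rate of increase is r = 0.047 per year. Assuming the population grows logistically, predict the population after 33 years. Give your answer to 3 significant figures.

A = (K − N₀)/N₀ = (776 − 70)/70 = 10.086.
N(t) = K/(1 + A·e^(−rt)) = 776/(1 + 10.086×e^(−0.047×33)).
e^(−1.551) = 0.21204; denominator = 1 + 10.086×0.21204 = 3.1385.
N = 776/3.1385 = 247.249.

247 breeding pairs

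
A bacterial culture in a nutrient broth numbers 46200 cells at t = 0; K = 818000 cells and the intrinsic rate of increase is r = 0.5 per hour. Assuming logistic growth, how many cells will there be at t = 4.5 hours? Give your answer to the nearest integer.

296295 cells

A = (K − N₀)/N₀ = (818000 − 46200)/46200 = 16.706.
N(t) = K/(1 + A·e^(−rt)) = 818000/(1 + 16.706×e^(−0.5×4.5)).
e^(−2.25) = 0.1054; denominator = 1 + 16.706×0.1054 = 2.7608.
N = 818000/2.7608 = 296295.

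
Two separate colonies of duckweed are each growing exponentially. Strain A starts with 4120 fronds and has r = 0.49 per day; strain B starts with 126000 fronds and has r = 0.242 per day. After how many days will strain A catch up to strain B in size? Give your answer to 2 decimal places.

13.79 days

Set 4120·e^(0.49t) = 126000·e^(0.242t).
e^((0.49 − 0.242)t) = 126000/4120 → e^(0.248·t) = 30.583.
0.248·t = ln(30.583) = 3.4204, so t = 3.4204/0.248 = 13.792.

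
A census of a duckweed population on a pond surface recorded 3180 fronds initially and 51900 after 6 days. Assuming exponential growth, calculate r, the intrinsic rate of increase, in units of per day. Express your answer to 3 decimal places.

0.465 per day

From N(t) = N₀·e^(rt): e^(r·6) = 51900/3180 = 16.321.
r·6 = ln(16.321) = 2.7924, so r = 2.7924/6 = 0.46541.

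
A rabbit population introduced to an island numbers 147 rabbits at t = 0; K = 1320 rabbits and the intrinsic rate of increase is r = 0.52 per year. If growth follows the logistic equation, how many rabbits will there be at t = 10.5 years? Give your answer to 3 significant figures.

A = (K − N₀)/N₀ = (1320 − 147)/147 = 7.9796.
N(t) = K/(1 + A·e^(−rt)) = 1320/(1 + 7.9796×e^(−0.52×10.5)).
e^(−5.46) = 0.0042536; denominator = 1 + 7.9796×0.0042536 = 1.0339.
N = 1320/1.0339 = 1276.67.

1280 rabbits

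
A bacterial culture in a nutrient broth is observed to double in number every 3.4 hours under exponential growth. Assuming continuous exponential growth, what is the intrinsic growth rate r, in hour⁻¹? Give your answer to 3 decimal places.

r = ln(2)/t_d = 0.6931/3.4 = 0.20387.

0.204 per hour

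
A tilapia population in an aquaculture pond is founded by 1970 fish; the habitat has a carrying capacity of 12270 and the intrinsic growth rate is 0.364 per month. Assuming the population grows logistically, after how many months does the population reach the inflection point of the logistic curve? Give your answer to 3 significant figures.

4.54 months

Logistic growth is fastest at N = K/2 = 6135.
A = (K − N₀)/N₀ = 5.2284. Set K/(1 + A·e^(−rt)) = K/2 → A·e^(−rt) = 1.
e^(−0.364t) = 1/5.2284 = 0.191262, so t = ln(5.2284)/0.364 = 1.6541/0.364 = 4.5443.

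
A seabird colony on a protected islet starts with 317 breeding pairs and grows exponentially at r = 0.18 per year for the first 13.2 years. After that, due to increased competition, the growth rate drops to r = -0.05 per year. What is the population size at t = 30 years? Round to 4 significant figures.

Phase 1: N(13.2) = 317·e^(0.18×13.2) = 317·e^2.376 = 3411.48.
Phase 2 runs for 30 − 13.2 = 16.8 years at r = -0.05.
N(30) = 3411.48·e^(-0.05×16.8) = 3411.48·e^-0.84 = 1472.77.

1473 breeding pairs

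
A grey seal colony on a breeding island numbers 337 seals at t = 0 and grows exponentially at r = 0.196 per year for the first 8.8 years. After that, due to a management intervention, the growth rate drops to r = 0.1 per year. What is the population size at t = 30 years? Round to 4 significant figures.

Phase 1: N(8.8) = 337·e^(0.196×8.8) = 337·e^1.725 = 1891.04.
Phase 2 runs for 30 − 8.8 = 21.2 years at r = 0.1.
N(30) = 1891.04·e^(0.1×21.2) = 1891.04·e^2.12 = 15754.5.

15750 seals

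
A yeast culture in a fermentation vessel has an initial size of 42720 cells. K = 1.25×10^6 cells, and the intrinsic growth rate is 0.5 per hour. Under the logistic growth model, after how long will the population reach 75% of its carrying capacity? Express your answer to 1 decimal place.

8.9 hours

A = (K − N₀)/N₀ = (1.25×10^6 − 42720)/42720 = 28.26.
Solve 1.25×10^6/(1 + 28.26·e^(−0.5t)) = 937500: 1 + 28.26·e^(−0.5t) = 1.3333, so e^(−0.5t) = 0.0117951.
−0.5·t = ln(0.0117951) = -4.4401, so t = 4.4401/0.5 = 8.8801.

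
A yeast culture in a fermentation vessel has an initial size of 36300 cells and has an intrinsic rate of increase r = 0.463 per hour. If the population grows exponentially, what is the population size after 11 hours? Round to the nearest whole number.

5912463 cells

N(t) = N₀·e^(rt) = 36300 × e^(0.463×11) = 36300 × e^5.093.
e^5.093 ≈ 162.88, so N ≈ 36300 × 162.88 = 5.912463×10^6.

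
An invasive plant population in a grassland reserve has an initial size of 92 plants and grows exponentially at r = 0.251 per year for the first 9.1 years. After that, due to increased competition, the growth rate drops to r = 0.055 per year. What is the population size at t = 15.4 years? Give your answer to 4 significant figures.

Phase 1: N(9.1) = 92·e^(0.251×9.1) = 92·e^2.284 = 903.15.
Phase 2 runs for 15.4 − 9.1 = 6.3 years at r = 0.055.
N(15.4) = 903.15·e^(0.055×6.3) = 903.15·e^0.3465 = 1277.15.

1277 plants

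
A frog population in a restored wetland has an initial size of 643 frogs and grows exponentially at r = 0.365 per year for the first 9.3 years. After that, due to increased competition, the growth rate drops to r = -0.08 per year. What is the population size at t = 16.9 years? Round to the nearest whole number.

Phase 1: N(9.3) = 643·e^(0.365×9.3) = 643·e^3.395 = 19161.2.
Phase 2 runs for 16.9 − 9.3 = 7.6 years at r = -0.08.
N(16.9) = 19161.2·e^(-0.08×7.6) = 19161.2·e^-0.608 = 10432.1.

10432 frogs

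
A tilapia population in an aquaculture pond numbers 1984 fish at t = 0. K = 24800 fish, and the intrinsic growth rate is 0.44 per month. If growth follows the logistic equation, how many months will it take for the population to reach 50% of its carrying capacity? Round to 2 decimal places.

5.55 months

A = (K − N₀)/N₀ = (24800 − 1984)/1984 = 11.5.
Solve 24800/(1 + 11.5·e^(−0.44t)) = 12400: 1 + 11.5·e^(−0.44t) = 2, so e^(−0.44t) = 0.0869565.
−0.44·t = ln(0.0869565) = -2.4423, so t = 2.4423/0.44 = 5.5508.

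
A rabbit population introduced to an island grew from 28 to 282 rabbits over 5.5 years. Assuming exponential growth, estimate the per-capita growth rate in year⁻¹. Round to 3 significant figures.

From N(t) = N₀·e^(rt): e^(r·5.5) = 282/28 = 10.071.
r·5.5 = ln(10.071) = 2.3097, so r = 2.3097/5.5 = 0.41995.

0.420 per year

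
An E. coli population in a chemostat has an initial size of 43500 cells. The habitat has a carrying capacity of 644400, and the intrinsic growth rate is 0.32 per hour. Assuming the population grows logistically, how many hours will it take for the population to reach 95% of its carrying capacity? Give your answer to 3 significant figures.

A = (K − N₀)/N₀ = (644400 − 43500)/43500 = 13.814.
Solve 644400/(1 + 13.814·e^(−0.32t)) = 612180: 1 + 13.814·e^(−0.32t) = 1.0526, so e^(−0.32t) = 0.00381007.
−0.32·t = ln(0.00381007) = -5.5701, so t = 5.5701/0.32 = 17.407.

17.4 hours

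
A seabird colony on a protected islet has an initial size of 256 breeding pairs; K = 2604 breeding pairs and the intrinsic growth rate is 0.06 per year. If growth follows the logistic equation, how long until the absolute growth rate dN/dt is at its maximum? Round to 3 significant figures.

36.9 years

Logistic growth is fastest at N = K/2 = 1302.
A = (K − N₀)/N₀ = 9.1719. Set K/(1 + A·e^(−rt)) = K/2 → A·e^(−rt) = 1.
e^(−0.06t) = 1/9.1719 = 0.109029, so t = ln(9.1719)/0.06 = 2.2161/0.06 = 36.936.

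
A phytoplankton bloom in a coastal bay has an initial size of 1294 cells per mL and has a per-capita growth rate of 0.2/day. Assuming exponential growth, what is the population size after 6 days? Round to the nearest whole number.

4296 cells per mL

N(t) = N₀·e^(rt) = 1294 × e^(0.2×6) = 1294 × e^1.2.
e^1.2 ≈ 3.3201, so N ≈ 1294 × 3.3201 = 4296.23.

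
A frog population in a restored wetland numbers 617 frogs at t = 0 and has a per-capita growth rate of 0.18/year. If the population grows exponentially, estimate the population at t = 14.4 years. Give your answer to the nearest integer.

N(t) = N₀·e^(rt) = 617 × e^(0.18×14.4) = 617 × e^2.592.
e^2.592 ≈ 13.356, so N ≈ 617 × 13.356 = 8240.93.

8241 frogs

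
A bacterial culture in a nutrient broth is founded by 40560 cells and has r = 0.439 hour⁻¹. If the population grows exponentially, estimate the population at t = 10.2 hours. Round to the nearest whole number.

3570934 cells

N(t) = N₀·e^(rt) = 40560 × e^(0.439×10.2) = 40560 × e^4.478.
e^4.478 ≈ 88.041, so N ≈ 40560 × 88.041 = 3.570934×10^6.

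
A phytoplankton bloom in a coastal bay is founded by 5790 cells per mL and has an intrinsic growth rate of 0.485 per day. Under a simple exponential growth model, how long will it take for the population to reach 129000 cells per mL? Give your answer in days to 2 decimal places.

Set N₀·e^(rt) = 129000: e^(0.485·t) = 129000/5790 = 22.28.
0.485·t = ln(22.28) = 3.1037, so t = 3.1037/0.485 = 6.3993.

6.40 days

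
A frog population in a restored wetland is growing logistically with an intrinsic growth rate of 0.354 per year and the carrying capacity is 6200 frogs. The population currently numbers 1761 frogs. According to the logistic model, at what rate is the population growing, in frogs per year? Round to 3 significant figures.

446 frogs per year

dN/dt = rN(1 − N/K) = 0.354 × 1761 × (1 − 1761/6200).
1 − 1761/6200 = 0.71597; dN/dt = 0.354 × 1761 × 0.71597 = 446.33.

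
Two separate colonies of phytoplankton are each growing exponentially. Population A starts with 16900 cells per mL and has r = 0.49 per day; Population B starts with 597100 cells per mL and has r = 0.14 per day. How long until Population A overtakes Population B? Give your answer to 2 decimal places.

Set 16900·e^(0.49t) = 597100·e^(0.14t).
e^((0.49 − 0.14)t) = 597100/16900 → e^(0.35·t) = 35.331.
0.35·t = ln(35.331) = 3.5648, so t = 3.5648/0.35 = 10.185.

10.19 days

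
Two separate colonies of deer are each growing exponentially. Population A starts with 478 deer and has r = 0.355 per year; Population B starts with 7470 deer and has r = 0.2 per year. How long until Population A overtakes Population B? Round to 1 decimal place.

Set 478·e^(0.355t) = 7470·e^(0.2t).
e^((0.355 − 0.2)t) = 7470/478 → e^(0.155·t) = 15.628.
0.155·t = ln(15.628) = 2.749, so t = 2.749/0.155 = 17.736.

17.7 years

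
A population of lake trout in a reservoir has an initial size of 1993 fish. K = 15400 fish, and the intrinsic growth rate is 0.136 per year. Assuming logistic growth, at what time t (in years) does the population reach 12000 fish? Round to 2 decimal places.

23.29 years

A = (K − N₀)/N₀ = (15400 − 1993)/1993 = 6.727.
Solve 15400/(1 + 6.727·e^(−0.136t)) = 12000: 1 + 6.727·e^(−0.136t) = 1.2833, so e^(−0.136t) = 0.0421185.
−0.136·t = ln(0.0421185) = -3.1673, so t = 3.1673/0.136 = 23.289.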